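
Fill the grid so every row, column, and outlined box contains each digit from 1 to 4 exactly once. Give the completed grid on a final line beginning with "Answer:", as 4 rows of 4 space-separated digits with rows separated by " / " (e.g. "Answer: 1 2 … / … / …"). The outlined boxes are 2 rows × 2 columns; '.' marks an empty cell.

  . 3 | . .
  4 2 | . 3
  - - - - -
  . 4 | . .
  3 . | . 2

Step 1. [r3c4∈{1}] r3c4 has the single candidate 1, so r3c4=1.
Step 2. [r1c3∈{1,2,4}] 2 has one home in row 1: r1c3. So r1c3=2.
Step 3. [r2c3∈{1}] nothing but 1 survives at r2c3, so r2c3=1.
Step 4. [r1c4∈{4}] only 4 remains possible at r1c4, so r1c4=4.
Step 5. [r4c3∈{4}] r4c3 is down to just 4. So r4c3=4.
Step 6. [r3c1∈{2}] r3c1's peers cover all but 2. So r3c1=2.
Step 7. [r4c2∈{1}] r4c2 is down to just 1. So r4c2=1.
Step 8. [r3c3∈{3}] nothing but 3 survives at r3c3. So r3c3=3.
Step 9. [r1c1∈{1}] r1c1 is down to just 1. So r1c1=1.

Answer: 1 3 2 4 / 4 2 1 3 / 2 4 3 1 / 3 1 4 2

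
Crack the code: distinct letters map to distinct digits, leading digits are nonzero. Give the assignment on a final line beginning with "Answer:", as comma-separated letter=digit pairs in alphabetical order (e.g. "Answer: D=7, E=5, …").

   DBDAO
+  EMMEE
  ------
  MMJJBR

Step 1. [col 1: O + E ≡ R (mod 10)] no forcing yet in column 1 (carry-in 0); R=9 is free and consistent — try it, so R=9.
Step 2. [M] M is the leading digit of a 6-digit sum of two 5-digit numbers; the final carry is exactly 1. So M=1.
Step 3. [col 1: O + E ≡ R (mod 10)] several values work for E in column 1 (O + E ≡ R (mod 10), carry-in 0); try E=7. So E=7.
Step 4. [col 1: O + E ≡ R (mod 10)] from column 1 (E=7, R=9, carry-in 0, digits 1,7,9 already taken and all letters distinct): O must equal 2 ⇒ O=2.
Step 5. [col 2: A + E ≡ B (mod 10)] B=5 is one option consistent with column 2 (A + E ≡ B (mod 10), carry-in 0) — take it ⇒ B=5.
Step 6. [col 2: A + E ≡ B (mod 10)] from column 2 (E=7, B=5, carry-in 0, digits 1,2,5,7,9 already taken and all letters distinct): A must equal 8, so A=8.
Step 7. [col 3: D + M ≡ J (mod 10)] from column 3 (M=1, carry-in 1, digits 1,2,5,7,8,9 already taken and all letters distinct): D must equal 4. So D=4.
Step 8. [col 3: D + M ≡ J (mod 10)] in column 3 we have D+M≡J with carry-in 1; given D=4, M=1 and digits 1,2,4,5,7,8,9 already taken and all letters distinct, that pins J to 6, so J=6.

Answer: A=8, B=5, D=4, E=7, J=6, M=1, O=2, R=9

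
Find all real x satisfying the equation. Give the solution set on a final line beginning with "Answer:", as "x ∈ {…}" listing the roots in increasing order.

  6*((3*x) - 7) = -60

Step 1. [6*((3*x) - 7) = -60] LHS = 6·(…); ÷6 both sides ⇒ div: (3*x) - 7 = -10.
Step 2. [(3*x) - 7 = -10] -7 is outermost — add 7 both sides. So sub: 3*x = -3.
Step 3. [3*x = -3] 3·(inner) — divide through by 3 ⇒ div: x = -1.

Answer: x ∈ {-1}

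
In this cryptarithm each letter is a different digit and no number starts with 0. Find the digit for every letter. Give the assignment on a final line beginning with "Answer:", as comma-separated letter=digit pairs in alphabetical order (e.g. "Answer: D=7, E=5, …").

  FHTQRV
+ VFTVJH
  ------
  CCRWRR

Step 1. [col 1: V + H ≡ R (mod 10)] no forcing yet in column 1 (carry-in 0); R=5 is free and consistent — try it, so R=5.
Step 2. [col 1: V + H ≡ R (mod 10)] V=3 is one option consistent with column 1 (V + H ≡ R (mod 10), carry-in 0) — take it ⇒ V=3.
Step 3. [col 1: V + H ≡ R (mod 10)] column 1: given V=3, R=5, carry-in 0, and digits 3,5 already taken and all letters distinct, V+H≡R (mod 10) forces H=2. So H=2.
Step 4. [col 2: R + J ≡ R (mod 10)] column 2: given R=5, carry-in 0, and digits 2,3,5 already taken and all letters distinct, R+J≡R (mod 10) forces J=0. So J=0.
Step 5. [col 3: Q + V ≡ W (mod 10)] column 3 (Q + V ≡ W (mod 10), carry-in 0) doesn't pin W yet; pick W=1 and continue ⇒ W=1.
Step 6. [col 3: Q + V ≡ W (mod 10)] in column 3 we have Q+V≡W with carry-in 0; given V=3, W=1 and digits 0,1,2,3,5 already taken and all letters distinct, that pins Q to 8, so Q=8.
Step 7. [col 4: T + T ≡ R (mod 10)] in column 4 we have T+T≡R with carry-in 1; given R=5 and digits 0,1,2,3,5,8 already taken and all letters distinct, that pins T to 7. So T=7.
Step 8. [col 5: H + F ≡ C (mod 10)] in column 5 we have H+F≡C with carry-in 1; given H=2 and digits 0,1,2,3,5,7,8 already taken and all letters distinct, that pins C to 9. So C=9.
Step 9. [col 5: H + F ≡ C (mod 10)] in column 5 we have H+F≡C with carry-in 1; given H=2, C=9 and digits 0,1,2,3,5,7,8,9 already taken and all letters distinct, that pins F to 6 ⇒ F=6.

Answer: C=9, F=6, H=2, J=0, Q=8, R=5, T=7, V=3, W=1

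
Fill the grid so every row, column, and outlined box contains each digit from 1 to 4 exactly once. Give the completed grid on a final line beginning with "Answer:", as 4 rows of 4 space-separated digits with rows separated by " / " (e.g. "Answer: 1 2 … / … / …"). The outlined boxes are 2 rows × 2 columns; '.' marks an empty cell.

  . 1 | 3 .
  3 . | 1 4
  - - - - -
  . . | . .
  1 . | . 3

Step 1. [r2c2∈{2}] nothing but 2 survives at r2c2, so r2c2=2.
Step 2. [r3c1∈{2,4}] 2 has one home in col 1: r3c1 ⇒ r3c1=2.
Step 3. [r3c3∈{4}] r3c3 is down to just 4, so r3c3=4.
Step 4. [r1c4∈{2}] nothing but 2 survives at r1c4 ⇒ r1c4=2.
Step 5. [r3c4∈{1}] nothing but 1 survives at r3c4. So r3c4=1.
Step 6. [r3c2∈{3}] r3c2 is down to just 3. So r3c2=3.
Step 7. [r1c1∈{4}] nothing but 4 survives at r1c1 ⇒ r1c1=4.
Step 8. [r4c3∈{2}] only 2 remains possible at r4c3, so r4c3=2.
Step 9. [r4c2∈{4}] only 4 remains possible at r4c2 ⇒ r4c2=4.

Answer: 4 1 3 2 / 3 2 1 4 / 2 3 4 1 / 1 4 2 3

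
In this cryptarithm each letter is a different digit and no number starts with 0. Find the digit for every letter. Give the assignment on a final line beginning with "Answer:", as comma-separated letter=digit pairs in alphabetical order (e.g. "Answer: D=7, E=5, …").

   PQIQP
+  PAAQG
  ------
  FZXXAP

Step 1. [F] the sum has 6 digits but both addends have 5; that extra leading digit F is the final carry, namely 1 ⇒ F=1.
Step 2. [col 1: P + G ≡ P (mod 10)] in column 1 we have P+G≡P with carry-in 0; given nothing yet and digits 1 already taken and all letters distinct, that pins G to 0. So G=0.
Step 3. [col 1: P + G ≡ P (mod 10)] P=7 is one option consistent with column 1 (P + G ≡ P (mod 10), carry-in 0) — take it. So P=7.
Step 4. [col 2: Q + Q ≡ A (mod 10)] no forcing yet in column 2 (carry-in 0); A=2 is free and consistent — try it. So A=2.
Step 5. [col 2: Q + Q ≡ A (mod 10)] column 2 reads Q+Q+carry(0)=A with A=2; with digits 0,1,2,7 already taken and all letters distinct, the only value for Q is 6. So Q=6.
Step 6. [col 3: I + A ≡ X (mod 10)] column 3: given A=2, carry-in 1, and digits 0,1,2,6,7 already taken and all letters distinct, I+A≡X (mod 10) forces I=5 ⇒ I=5.
Step 7. [col 3: I + A ≡ X (mod 10)] from column 3 (I=5, A=2, carry-in 1, digits 0,1,2,5,6,7 already taken and all letters distinct): X must equal 8, so X=8.
Step 8. [col 5: P + P ≡ Z (mod 10)] column 5: given P=7, carry-in 0, and digits 0,1,2,5,6,7,8 already taken and all letters distinct, P+P≡Z (mod 10) forces Z=4, so Z=4.

Answer: A=2, F=1, G=0, I=5, P=7, Q=6, X=8, Z=4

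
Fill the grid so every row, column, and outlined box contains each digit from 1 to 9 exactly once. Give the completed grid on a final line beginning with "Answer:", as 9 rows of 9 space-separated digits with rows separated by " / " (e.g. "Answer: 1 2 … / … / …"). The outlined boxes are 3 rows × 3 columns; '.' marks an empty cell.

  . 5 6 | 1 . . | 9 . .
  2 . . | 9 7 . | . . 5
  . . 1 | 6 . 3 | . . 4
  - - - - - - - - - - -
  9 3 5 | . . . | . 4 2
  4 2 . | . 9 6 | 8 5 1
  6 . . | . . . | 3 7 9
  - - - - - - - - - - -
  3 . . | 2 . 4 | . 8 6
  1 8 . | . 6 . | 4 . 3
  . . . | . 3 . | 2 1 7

Step 1. [r2c6∈{8}] only 8 remains possible at r2c6, so r2c6=8.
Step 2. [r1c6∈{2}] only 2 remains possible at r1c6. So r1c6=2.
Step 3. [r6c5∈{1,2,4,5,8}] row 6 places 2 nowhere but r6c5. So r6c5=2.
Step 4. [r9c4∈{5,8}] r9c4 is the only open cell in row 9 admitting 8, so r9c4=8.
Step 5. [r5c3∈{7}] r5c3 has the single candidate 7, so r5c3=7.
Step 6. [r7c3∈{9}] r7c3 is down to just 9 ⇒ r7c3=9.
Step 7. [r1c1∈{7,8}] r1c1 is the only open cell in row 1 admitting 7, so r1c1=7.
Step 8. [r2c2∈{4}] r2c2 has the single candidate 4. So r2c2=4.
Step 9. [r2c8∈{3,6}] in col 8, 6 fits only at r2c8 ⇒ r2c8=6.
Step 10. [r9c6∈{5,9}] in row 9, 9 fits only at r9c6 ⇒ r9c6=9.
Step 11. [r7c5∈{1,5}] in row 7, 1 fits only at r7c5, so r7c5=1.
Step 12. [r4c4∈{7}] r4c4 is down to just 7. So r4c4=7.
Step 13. [r8c4∈{5}] r8c4's peers cover all but 5, so r8c4=5.
Step 14. [r6c2∈{1}] r6c2 has the single candidate 1 ⇒ r6c2=1.
Step 15. [r1c8∈{3}] r1c8's peers cover all but 3, so r1c8=3.
Step 16. [r3c2∈{9}] r3c2 is down to just 9. So r3c2=9.
Step 17. [r2c3∈{3}] r2c3 is down to just 3 ⇒ r2c3=3.
Step 18. [r4c7∈{6}] r4c7 has the single candidate 6. So r4c7=6.
Step 19. [r6c4∈{4}] r6c4's peers cover all but 4 ⇒ r6c4=4.
Step 20. [r4c5∈{8}] r4c5's peers cover all but 8. So r4c5=8.
Step 21. [r9c3∈{4}] only 4 remains possible at r9c3 ⇒ r9c3=4.
Step 22. [r1c5∈{4}] only 4 remains possible at r1c5 ⇒ r1c5=4.
Step 23. [r6c6∈{5}] r6c6 has the single candidate 5. So r6c6=5.
Step 24. [r3c5∈{5}] r3c5's peers cover all but 5. So r3c5=5.
Step 25. [r8c6∈{7}] r8c6 has the single candidate 7. So r8c6=7.
Step 26. [r1c9∈{8}] r1c9's peers cover all but 8 ⇒ r1c9=8.
Step 27. [r8c3∈{2}] r8c3's peers cover all but 2 ⇒ r8c3=2.
Step 28. [r9c2∈{6}] only 6 remains possible at r9c2, so r9c2=6.
Step 29. [r3c8∈{2}] r3c8's peers cover all but 2 ⇒ r3c8=2.
Step 30. [r5c4∈{3}] r5c4 is down to just 3. So r5c4=3.
Step 31. [r6c3∈{8}] r6c3 is down to just 8. So r6c3=8.
Step 32. [r2c7∈{1}] r2c7's peers cover all but 1 ⇒ r2c7=1.
Step 33. [r7c2∈{7}] only 7 remains possible at r7c2 ⇒ r7c2=7.
Step 34. [r4c6∈{1}] r4c6 is down to just 1, so r4c6=1.
Step 35. [r8c8∈{9}] r8c8's peers cover all but 9 ⇒ r8c8=9.
Step 36. [r9c1∈{5}] nothing but 5 survives at r9c1 ⇒ r9c1=5.
Step 37. [r7c7∈{5}] only 5 remains possible at r7c7. So r7c7=5.
Step 38. [r3c7∈{7}] nothing but 7 survives at r3c7 ⇒ r3c7=7.
Step 39. [r3c1∈{8}] only 8 remains possible at r3c1 ⇒ r3c1=8.

Answer: 7 5 6 1 4 2 9 3 8 / 2 4 3 9 7 8 1 6 5 / 8 9 1 6 5 3 7 2 4 / 9 3 5 7 8 1 6 4 2 / 4 2 7 3 9 6 8 5 1 / 6 1 8 4 2 5 3 7 9 / 3 7 9 2 1 4 5 8 6 / 1 8 2 5 6 7 4 9 3 / 5 6 4 8 3 9 2 1 7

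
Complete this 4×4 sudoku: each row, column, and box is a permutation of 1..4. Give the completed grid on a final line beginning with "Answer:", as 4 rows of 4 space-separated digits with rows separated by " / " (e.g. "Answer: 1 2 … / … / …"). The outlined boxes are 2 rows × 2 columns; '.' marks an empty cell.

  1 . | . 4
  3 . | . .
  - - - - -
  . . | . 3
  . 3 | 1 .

Step 1. [r2c3∈{2}] nothing but 2 survives at r2c3. So r2c3=2.
Step 2. [r4c1∈{2,4}] r4c1 is the only open cell in row 4 admitting 4 ⇒ r4c1=4.
Step 3. [r3c2∈{1,2}] 1 has one home in row 3: r3c2 ⇒ r3c2=1.
Step 4. [r2c4∈{1}] only 1 remains possible at r2c4, so r2c4=1.
Step 5. [r1c3∈{3}] nothing but 3 survives at r1c3 ⇒ r1c3=3.
Step 6. [r2c2∈{4}] r2c2 is down to just 4. So r2c2=4.
Step 7. [r3c3∈{4}] r3c3 is down to just 4, so r3c3=4.
Step 8. [r1c2∈{2}] r1c2 is down to just 2. So r1c2=2.
Step 9. [r4c4∈{2}] r4c4 is down to just 2. So r4c4=2.
Step 10. [r3c1∈{2}] r3c1's peers cover all but 2 ⇒ r3c1=2.

Answer: 1 2 3 4 / 3 4 2 1 / 2 1 4 3 / 4 3 1 2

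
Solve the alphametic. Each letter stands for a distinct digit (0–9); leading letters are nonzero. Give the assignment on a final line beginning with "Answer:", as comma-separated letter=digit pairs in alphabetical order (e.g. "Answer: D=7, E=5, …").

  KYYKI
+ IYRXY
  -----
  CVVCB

Step 1. [col 1: I + Y ≡ B (mod 10)] no forcing yet in column 1 (carry-in 0); Y=7 is free and consistent — try it, so Y=7.
Step 2. [col 1: I + Y ≡ B (mod 10)] no forcing yet in column 1 (carry-in 0); B=9 is free and consistent — try it ⇒ B=9.
Step 3. [col 1: I + Y ≡ B (mod 10)] column 1 reads I+Y+carry(0)=B with Y=7, B=9; with digits 7,9 already taken and all letters distinct, the only value for I is 2, so I=2.
Step 4. [col 2: K + X ≡ C (mod 10)] column 2 (K + X ≡ C (mod 10), carry-in 0) doesn't pin K yet; pick K=1 and continue, so K=1.
Step 5. [col 2: K + X ≡ C (mod 10)] X=3 is one option consistent with column 2 (K + X ≡ C (mod 10), carry-in 0) — take it. So X=3.
Step 6. [col 2: K + X ≡ C (mod 10)] in column 2 we have K+X≡C with carry-in 0; given K=1, X=3 and digits 1,2,3,7,9 already taken and all letters distinct, that pins C to 4, so C=4.
Step 7. [col 3: Y + R ≡ V (mod 10)] column 3: given Y=7, carry-in 0, and digits 1,2,3,4,7,9 already taken and all letters distinct, Y+R≡V (mod 10) forces V=5, so V=5.
Step 8. [col 3: Y + R ≡ V (mod 10)] column 3: given Y=7, V=5, carry-in 0, and digits 1,2,3,4,5,7,9 already taken and all letters distinct, Y+R≡V (mod 10) forces R=8, so R=8.

Answer: B=9, C=4, I=2, K=1, R=8, V=5, X=3, Y=7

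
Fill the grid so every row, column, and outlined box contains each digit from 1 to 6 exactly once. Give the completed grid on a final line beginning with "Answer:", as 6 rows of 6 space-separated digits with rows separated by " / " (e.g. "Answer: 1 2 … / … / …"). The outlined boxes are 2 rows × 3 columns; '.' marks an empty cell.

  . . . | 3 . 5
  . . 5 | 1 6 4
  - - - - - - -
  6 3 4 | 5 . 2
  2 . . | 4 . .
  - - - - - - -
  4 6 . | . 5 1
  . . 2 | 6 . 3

Step 1. [r4c3∈{1}] r4c3 is down to just 1 ⇒ r4c3=1.
Step 2. [r1c2∈{1,2,4}] across row 1, 4 lands solely at r1c2. So r1c2=4.
Step 3. [r6c2∈{1,5}] r6c2 is the only open cell in col 2 admitting 1, so r6c2=1.
Step 4. [r1c5∈{2}] r1c5 is down to just 2. So r1c5=2.
Step 5. [r4c2∈{5}] r4c2's peers cover all but 5 ⇒ r4c2=5.
Step 6. [r1c1∈{1}] r1c1 is down to just 1, so r1c1=1.
Step 7. [r6c5∈{4}] r6c5 is down to just 4. So r6c5=4.
Step 8. [r4c6∈{6}] only 6 remains possible at r4c6. So r4c6=6.
Step 9. [r6c1∈{5}] only 5 remains possible at r6c1, so r6c1=5.
Step 10. [r4c5∈{3}] nothing but 3 survives at r4c5, so r4c5=3.
Step 11. [r5c4∈{2}] nothing but 2 survives at r5c4 ⇒ r5c4=2.
Step 12. [r1c3∈{6}] r1c3's peers cover all but 6. So r1c3=6.
Step 13. [r3c5∈{1}] nothing but 1 survives at r3c5. So r3c5=1.
Step 14. [r2c1∈{3}] nothing but 3 survives at r2c1 ⇒ r2c1=3.
Step 15. [r5c3∈{3}] r5c3 is down to just 3 ⇒ r5c3=3.
Step 16. [r2c2∈{2}] only 2 remains possible at r2c2 ⇒ r2c2=2.

Answer: 1 4 6 3 2 5 / 3 2 5 1 6 4 / 6 3 4 5 1 2 / 2 5 1 4 3 6 / 4 6 3 2 5 1 / 5 1 2 6 4 3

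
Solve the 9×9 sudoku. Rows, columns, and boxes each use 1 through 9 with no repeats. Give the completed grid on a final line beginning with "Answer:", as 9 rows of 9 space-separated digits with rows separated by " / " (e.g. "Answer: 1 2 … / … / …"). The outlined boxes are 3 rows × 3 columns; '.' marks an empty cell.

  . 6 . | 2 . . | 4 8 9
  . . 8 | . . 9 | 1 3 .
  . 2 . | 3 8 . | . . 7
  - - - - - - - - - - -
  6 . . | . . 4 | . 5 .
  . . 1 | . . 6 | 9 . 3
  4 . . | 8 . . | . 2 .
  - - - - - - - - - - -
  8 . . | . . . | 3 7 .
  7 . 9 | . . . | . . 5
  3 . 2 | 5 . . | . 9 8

Step 1. [r7c9∈{1,2,4,6}] across col 9, 4 lands solely at r7c9. So r7c9=4.
Step 2. [r5c4∈{7}] nothing but 7 survives at r5c4 ⇒ r5c4=7.
Step 3. [r2c1∈{5}] r2c1's peers cover all but 5, so r2c1=5.
Step 4. [r4c5∈{1,2,3,9}] r4c5 is the only open cell in row 4 admitting 2, so r4c5=2.
Step 5. [r9c7∈{6}] r9c7's peers cover all but 6, so r9c7=6.
Step 6. [r5c5∈{5}] only 5 remains possible at r5c5, so r5c5=5.
Step 7. [r8c8∈{1}] only 1 remains possible at r8c8, so r8c8=1.
Step 8. [r8c2∈{4}] nothing but 4 survives at r8c2, so r8c2=4.
Step 9. [r2c2∈{7}] r2c2 is down to just 7. So r2c2=7.
Step 10. [r8c4∈{6}] nothing but 6 survives at r8c4. So r8c4=6.
Step 11. [r1c1∈{1}] r1c1 has the single candidate 1. So r1c1=1.
Step 12. [r3c6∈{1,5}] r3c6 is the only open cell in row 3 admitting 1, so r3c6=1.
Step 13. [r6c6∈{3}] r6c6 has the single candidate 3 ⇒ r6c6=3.
Step 14. [r9c5∈{1,4,7}] in row 9, 4 fits only at r9c5, so r9c5=4.
Step 15. [r4c2∈{3,8,9}] in col 2, 3 fits only at r4c2. So r4c2=3.
Step 16. [r4c4∈{1,9}] across row 4, 9 lands solely at r4c4. So r4c4=9.
Step 17. [r6c5∈{1}] r6c5 has the single candidate 1. So r6c5=1.
Step 18. [r6c7∈{7}] r6c7 has the single candidate 7 ⇒ r6c7=7.
Step 19. [r6c3∈{5}] r6c3 has the single candidate 5, so r6c3=5.
Step 20. [r7c6∈{2}] r7c6 has the single candidate 2 ⇒ r7c6=2.
Step 21. [r2c9∈{2,6}] r2c9 is the only open cell in row 2 admitting 2 ⇒ r2c9=2.
Step 22. [r1c6∈{5,7}] row 1 places 5 nowhere but r1c6 ⇒ r1c6=5.
Step 23. [r7c2∈{1,5}] r7c2 is the only open cell in row 7 admitting 5. So r7c2=5.
Step 24. [r3c3∈{4}] only 4 remains possible at r3c3 ⇒ r3c3=4.
Step 25. [r2c5∈{6}] r2c5 is down to just 6 ⇒ r2c5=6.
Step 26. [r7c4∈{1}] only 1 remains possible at r7c4, so r7c4=1.
Step 27. [r9c6∈{7}] r9c6's peers cover all but 7 ⇒ r9c6=7.
Step 28. [r3c7∈{5}] r3c7's peers cover all but 5. So r3c7=5.
Step 29. [r4c7∈{8}] r4c7's peers cover all but 8 ⇒ r4c7=8.
Step 30. [r1c3∈{3}] r1c3's peers cover all but 3. So r1c3=3.
Step 31. [r4c9∈{1}] r4c9's peers cover all but 1. So r4c9=1.
Step 32. [r8c6∈{8}] r8c6 is down to just 8. So r8c6=8.
Step 33. [r3c1∈{9}] r3c1 has the single candidate 9 ⇒ r3c1=9.
Step 34. [r8c5∈{3}] r8c5 is down to just 3 ⇒ r8c5=3.
Step 35. [r8c7∈{2}] nothing but 2 survives at r8c7, so r8c7=2.
Step 36. [r9c2∈{1}] r9c2 is down to just 1, so r9c2=1.
Step 37. [r3c8∈{6}] nothing but 6 survives at r3c8, so r3c8=6.
Step 38. [r4c3∈{7}] r4c3 is down to just 7, so r4c3=7.
Step 39. [r1c5∈{7}] r1c5 is down to just 7 ⇒ r1c5=7.
Step 40. [r2c4∈{4}] r2c4 is down to just 4, so r2c4=4.
Step 41. [r7c3∈{6}] r7c3 has the single candidate 6 ⇒ r7c3=6.
Step 42. [r6c9∈{6}] r6c9 has the single candidate 6 ⇒ r6c9=6.
Step 43. [r5c1∈{2}] r5c1 is down to just 2 ⇒ r5c1=2.
Step 44. [r6c2∈{9}] only 9 remains possible at r6c2. So r6c2=9.
Step 45. [r5c8∈{4}] r5c8 has the single candidate 4, so r5c8=4.
Step 46. [r5c2∈{8}] r5c2 has the single candidate 8, so r5c2=8.
Step 47. [r7c5∈{9}] nothing but 9 survives at r7c5 ⇒ r7c5=9.

Answer: 1 6 3 2 7 5 4 8 9 / 5 7 8 4 6 9 1 3 2 / 9 2 4 3 8 1 5 6 7 / 6 3 7 9 2 4 8 5 1 / 2 8 1 7 5 6 9 4 3 / 4 9 5 8 1 3 7 2 6 / 8 5 6 1 9 2 3 7 4 / 7 4 9 6 3 8 2 1 5 / 3 1 2 5 4 7 6 9 8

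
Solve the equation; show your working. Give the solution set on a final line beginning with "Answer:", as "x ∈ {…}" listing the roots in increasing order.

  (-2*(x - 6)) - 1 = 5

Step 1. [(-2*(x - 6)) - 1 = 5] 1 comes off first (add 1). So sub: -2*(x - 6) = 6.
Step 2. [-2*(x - 6) = 6] -2 out front; divide by -2 ⇒ div: x - 6 = -3.
Step 3. [x - 6 = -3] peel the -6: add 6 from each side ⇒ sub: x = 3.

Answer: x ∈ {3}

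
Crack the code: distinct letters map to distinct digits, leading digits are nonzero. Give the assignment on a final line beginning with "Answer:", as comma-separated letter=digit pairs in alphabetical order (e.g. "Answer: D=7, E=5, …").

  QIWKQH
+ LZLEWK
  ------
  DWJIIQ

Step 1. [col 1: H + K ≡ Q (mod 10)] several values work for K in column 1 (H + K ≡ Q (mod 10), carry-in 0); try K=3 ⇒ K=3.
Step 2. [col 1: H + K ≡ Q (mod 10)] H=5 is one option consistent with column 1 (H + K ≡ Q (mod 10), carry-in 0) — take it ⇒ H=5.
Step 3. [col 1: H + K ≡ Q (mod 10)] column 1 reads H+K+carry(0)=Q with H=5, K=3; with digits 3,5 already taken and all letters distinct, the only value for Q is 8, so Q=8.
Step 4. [col 2: Q + W ≡ I (mod 10)] I=4 is one option consistent with column 2 (Q + W ≡ I (mod 10), carry-in 0) — take it, so I=4.
Step 5. [col 2: Q + W ≡ I (mod 10)] column 2: given Q=8, I=4, carry-in 0, and digits 3,4,5,8 already taken and all letters distinct, Q+W≡I (mod 10) forces W=6, so W=6.
Step 6. [col 3: K + E ≡ I (mod 10)] column 3: given K=3, I=4, carry-in 1, and digits 3,4,5,6,8 already taken and all letters distinct, K+E≡I (mod 10) forces E=0, so E=0.
Step 7. [col 4: W + L ≡ J (mod 10)] column 4: given W=6, carry-in 0, and digits 0,3,4,5,6,8 already taken and all letters distinct, W+L≡J (mod 10) forces L=1. So L=1.
Step 8. [col 4: W + L ≡ J (mod 10)] column 4: given W=6, L=1, carry-in 0, and digits 0,1,3,4,5,6,8 already taken and all letters distinct, W+L≡J (mod 10) forces J=7, so J=7.
Step 9. [col 5: I + Z ≡ W (mod 10)] column 5 reads I+Z+carry(0)=W with I=4, W=6; with digits 0,1,3,4,5,6,7,8 already taken and all letters distinct, the only value for Z is 2 ⇒ Z=2.
Step 10. [col 6: Q + L ≡ D (mod 10)] column 6 reads Q+L+carry(0)=D with Q=8, L=1; with digits 0,1,2,3,4,5,6,7,8 already taken and all letters distinct, the only value for D is 9 ⇒ D=9.

Answer: D=9, E=0, H=5, I=4, J=7, K=3, L=1, Q=8, W=6, Z=2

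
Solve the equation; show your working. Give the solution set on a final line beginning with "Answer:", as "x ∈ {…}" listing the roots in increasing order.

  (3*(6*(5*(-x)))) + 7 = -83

Step 1. [(3*(6*(5*(-x)))) + 7 = -83] the outer +7 inverts by subtracting 7. So sub: 3*(6*(5*(-x))) = -90.
Step 2. [3*(6*(5*(-x))) = -90] divide by the outer 3 ⇒ div: 6*(5*(-x)) = -30.
Step 3. [6*(5*(-x)) = -30] LHS = 6·(…); ÷6 both sides ⇒ div: 5*(-x) = -5.
Step 4. [5*(-x) = -5] LHS = 5·(…); ÷5 both sides ⇒ div: -x = -1.
Step 5. [-x = -1] flip signs both sides, so neg: x = 1.

Answer: x ∈ {1}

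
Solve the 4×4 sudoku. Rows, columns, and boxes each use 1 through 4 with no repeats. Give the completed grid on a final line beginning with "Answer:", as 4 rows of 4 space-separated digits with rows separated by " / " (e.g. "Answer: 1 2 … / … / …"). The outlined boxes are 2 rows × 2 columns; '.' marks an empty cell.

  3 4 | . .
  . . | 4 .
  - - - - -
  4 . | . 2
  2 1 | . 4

Step 1. [r1c4∈{1}] r1c4 is down to just 1 ⇒ r1c4=1.
Step 2. [r3c2∈{3}] r3c2 has the single candidate 3 ⇒ r3c2=3.
Step 3. [r2c1∈{1}] r2c1 is down to just 1. So r2c1=1.
Step 4. [r2c4∈{3}] r2c4's peers cover all but 3, so r2c4=3.
Step 5. [r1c3∈{2}] nothing but 2 survives at r1c3, so r1c3=2.
Step 6. [r3c3∈{1}] r3c3's peers cover all but 1 ⇒ r3c3=1.
Step 7. [r2c2∈{2}] r2c2's peers cover all but 2. So r2c2=2.
Step 8. [r4c3∈{3}] only 3 remains possible at r4c3. So r4c3=3.

Answer: 3 4 2 1 / 1 2 4 3 / 4 3 1 2 / 2 1 3 4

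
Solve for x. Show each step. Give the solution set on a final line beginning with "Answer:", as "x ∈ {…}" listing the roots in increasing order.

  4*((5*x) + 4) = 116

Step 1. [4*((5*x) + 4) = 116] divide by the outer 4, so div: (5*x) + 4 = 29.
Step 2. [(5*x) + 4 = 29] subtract 4: x sits inside (… + 4). So sub: 5*x = 25.
Step 3. [5*x = 25] 5·(inner) — divide through by 5 ⇒ div: x = 5.

Answer: x ∈ {5}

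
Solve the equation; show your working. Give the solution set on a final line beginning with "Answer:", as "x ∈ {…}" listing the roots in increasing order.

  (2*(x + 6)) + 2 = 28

Step 1. [(2*(x + 6)) + 2 = 28] 2 | LHS and 2 | 28: pull 2 out, so factor: (x + 6) + 1 = 14.
Step 2. [(x + 6) + 1 = 14] +1 is outermost — subtract 1 both sides. So sub: x + 6 = 13.
Step 3. [x + 6 = 13] peel the +6: subtract 6 from each side. So sub: x = 7.

Answer: x ∈ {7}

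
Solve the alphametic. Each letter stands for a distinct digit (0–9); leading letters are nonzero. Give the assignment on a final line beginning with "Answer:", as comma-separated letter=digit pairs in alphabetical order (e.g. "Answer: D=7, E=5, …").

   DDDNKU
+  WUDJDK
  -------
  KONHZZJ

Step 1. [col 1: U + K ≡ J (mod 10)] U=5 is one option consistent with column 1 (U + K ≡ J (mod 10), carry-in 0) — take it ⇒ U=5.
Step 2. [col 1: U + K ≡ J (mod 10)] column 1 (U + K ≡ J (mod 10), carry-in 0) doesn't pin K yet; pick K=1 and continue, so K=1.
Step 3. [col 1: U + K ≡ J (mod 10)] in column 1 we have U+K≡J with carry-in 0; given U=5, K=1 and digits 1,5 already taken and all letters distinct, that pins J to 6 ⇒ J=6.
Step 4. [col 2: K + D ≡ Z (mod 10)] no forcing yet in column 2 (carry-in 0); Z=4 is free and consistent — try it. So Z=4.
Step 5. [col 2: K + D ≡ Z (mod 10)] column 2: given K=1, Z=4, carry-in 0, and digits 1,4,5,6 already taken and all letters distinct, K+D≡Z (mod 10) forces D=3 ⇒ D=3.
Step 6. [col 3: N + J ≡ Z (mod 10)] column 3: given J=6, Z=4, carry-in 0, and digits 1,3,4,5,6 already taken and all letters distinct, N+J≡Z (mod 10) forces N=8, so N=8.
Step 7. [col 4: D + D ≡ H (mod 10)] from column 4 (D=3, carry-in 1, digits 1,3,4,5,6,8 already taken and all letters distinct): H must equal 7 ⇒ H=7.
Step 8. [col 6: D + W ≡ O (mod 10)] from column 6 (D=3, carry-in 0, digits 1,3,4,5,6,7,8 already taken and all letters distinct): W must equal 9. So W=9.
Step 9. [col 6: D + W ≡ O (mod 10)] in column 6 we have D+W≡O with carry-in 0; given D=3, W=9 and digits 1,3,4,5,6,7,8,9 already taken and all letters distinct, that pins O to 2. So O=2.

Answer: D=3, H=7, J=6, K=1, N=8, O=2, U=5, W=9, Z=4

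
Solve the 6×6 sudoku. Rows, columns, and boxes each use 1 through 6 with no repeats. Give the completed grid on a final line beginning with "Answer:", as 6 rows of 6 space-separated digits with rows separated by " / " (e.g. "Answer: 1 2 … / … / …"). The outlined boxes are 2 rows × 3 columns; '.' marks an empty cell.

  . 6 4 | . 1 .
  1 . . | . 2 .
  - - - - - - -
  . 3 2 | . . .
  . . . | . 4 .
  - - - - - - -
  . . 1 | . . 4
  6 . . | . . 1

Step 1. [r2c2∈{5}] only 5 remains possible at r2c2. So r2c2=5.
Step 2. [r4c1∈{5}] r4c1 is down to just 5. So r4c1=5.
Step 3. [r2c3∈{3}] r2c3's peers cover all but 3. So r2c3=3.
Step 4. [r3c4∈{1,5,6}] 1 has one home in row 3: r3c4 ⇒ r3c4=1.
Step 5. [r5c1∈{2,3}] r5c1 is the only open cell in col 1 admitting 3. So r5c1=3.
Step 6. [r2c6∈{6}] r2c6 is down to just 6. So r2c6=6.
Step 7. [r3c5∈{5,6}] row 3 places 6 nowhere but r3c5 ⇒ r3c5=6.
Step 8. [r5c5∈{5}] r5c5's peers cover all but 5. So r5c5=5.
Step 9. [r4c6∈{2,3}] 2 has one home in col 6: r4c6, so r4c6=2.
Step 10. [r4c4∈{3}] r4c4's peers cover all but 3 ⇒ r4c4=3.
Step 11. [r6c4∈{2}] r6c4 is down to just 2. So r6c4=2.
Step 12. [r3c6∈{5}] nothing but 5 survives at r3c6, so r3c6=5.
Step 13. [r6c5∈{3}] r6c5 is down to just 3, so r6c5=3.
Step 14. [r5c2∈{2}] r5c2's peers cover all but 2. So r5c2=2.
Step 15. [r4c2∈{1}] nothing but 1 survives at r4c2, so r4c2=1.
Step 16. [r3c1∈{4}] r3c1 is down to just 4 ⇒ r3c1=4.
Step 17. [r1c6∈{3}] r1c6 has the single candidate 3, so r1c6=3.
Step 18. [r1c4∈{5}] nothing but 5 survives at r1c4 ⇒ r1c4=5.
Step 19. [r1c1∈{2}] nothing but 2 survives at r1c1, so r1c1=2.
Step 20. [r6c2∈{4}] r6c2 is down to just 4. So r6c2=4.
Step 21. [r2c4∈{4}] only 4 remains possible at r2c4. So r2c4=4.
Step 22. [r4c3∈{6}] nothing but 6 survives at r4c3. So r4c3=6.
Step 23. [r5c4∈{6}] only 6 remains possible at r5c4. So r5c4=6.
Step 24. [r6c3∈{5}] nothing but 5 survives at r6c3. So r6c3=5.

Answer: 2 6 4 5 1 3 / 1 5 3 4 2 6 / 4 3 2 1 6 5 / 5 1 6 3 4 2 / 3 2 1 6 5 4 / 6 4 5 2 3 1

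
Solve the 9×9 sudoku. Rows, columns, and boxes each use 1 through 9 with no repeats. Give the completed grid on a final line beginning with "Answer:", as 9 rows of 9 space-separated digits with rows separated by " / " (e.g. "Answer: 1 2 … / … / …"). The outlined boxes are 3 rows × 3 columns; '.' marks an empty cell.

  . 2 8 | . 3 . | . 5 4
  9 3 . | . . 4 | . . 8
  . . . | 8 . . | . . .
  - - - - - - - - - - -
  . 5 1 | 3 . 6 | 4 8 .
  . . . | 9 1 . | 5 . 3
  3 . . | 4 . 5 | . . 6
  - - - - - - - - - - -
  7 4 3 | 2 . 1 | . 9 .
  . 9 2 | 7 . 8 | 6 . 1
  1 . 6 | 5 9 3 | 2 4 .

Step 1. [r5c1∈{2,4,6,8}] 8 has one home in col 1: r5c1, so r5c1=8.
Step 2. [r6c2∈{7}] r6c2's peers cover all but 7 ⇒ r6c2=7.
Step 3. [r3c7∈{1,3,7,9}] in col 7, 3 fits only at r3c7 ⇒ r3c7=3.
Step 4. [r4c9∈{2,7,9}] 9 has one home in row 4: r4c9, so r4c9=9.
Step 5. [r3c9∈{2,7}] col 9 places 2 nowhere but r3c9, so r3c9=2.
Step 6. [r2c5∈{2,5,6,7}] 2 has one home in row 2: r2c5, so r2c5=2.
Step 7. [r5c8∈{2,7}] r5c8 is the only open cell in box 6 admitting 7, so r5c8=7.
Step 8. [r3c5∈{5,6,7}] r3c5 is the only open cell in col 5 admitting 5. So r3c5=5.
Step 9. [r1c1∈{6}] r1c1's peers cover all but 6. So r1c1=6.
Step 10. [r1c7∈{1,7,9}] 9 has one home in col 7: r1c7 ⇒ r1c7=9.
Step 11. [r3c8∈{1,6}] in row 3, 6 fits only at r3c8 ⇒ r3c8=6.
Step 12. [r2c8∈{1}] r2c8 has the single candidate 1 ⇒ r2c8=1.
Step 13. [r2c3∈{5,7}] 5 has one home in row 2: r2c3 ⇒ r2c3=5.
Step 14. [r3c3∈{4,7}] r3c3 is the only open cell in col 3 admitting 7. So r3c3=7.
Step 15. [r1c4∈{1}] only 1 remains possible at r1c4. So r1c4=1.
Step 16. [r6c7∈{1}] only 1 remains possible at r6c7 ⇒ r6c7=1.
Step 17. [r7c9∈{5}] nothing but 5 survives at r7c9 ⇒ r7c9=5.
Step 18. [r8c1∈{5}] r8c1 is down to just 5. So r8c1=5.
Step 19. [r8c8∈{3}] r8c8 is down to just 3 ⇒ r8c8=3.
Step 20. [r3c6∈{9}] r3c6's peers cover all but 9. So r3c6=9.
Step 21. [r3c2∈{1}] r3c2's peers cover all but 1 ⇒ r3c2=1.
Step 22. [r7c7∈{8}] r7c7's peers cover all but 8. So r7c7=8.
Step 23. [r5c6∈{2}] only 2 remains possible at r5c6, so r5c6=2.
Step 24. [r3c1∈{4}] r3c1's peers cover all but 4, so r3c1=4.
Step 25. [r6c5∈{8}] nothing but 8 survives at r6c5, so r6c5=8.
Step 26. [r4c1∈{2}] r4c1 has the single candidate 2 ⇒ r4c1=2.
Step 27. [r7c5∈{6}] only 6 remains possible at r7c5 ⇒ r7c5=6.
Step 28. [r5c3∈{4}] r5c3's peers cover all but 4, so r5c3=4.
Step 29. [r4c5∈{7}] nothing but 7 survives at r4c5 ⇒ r4c5=7.
Step 30. [r8c5∈{4}] r8c5's peers cover all but 4, so r8c5=4.
Step 31. [r6c3∈{9}] r6c3 has the single candidate 9 ⇒ r6c3=9.
Step 32. [r9c2∈{8}] r9c2 is down to just 8, so r9c2=8.
Step 33. [r6c8∈{2}] r6c8's peers cover all but 2, so r6c8=2.
Step 34. [r5c2∈{6}] nothing but 6 survives at r5c2. So r5c2=6.
Step 35. [r1c6∈{7}] only 7 remains possible at r1c6. So r1c6=7.
Step 36. [r9c9∈{7}] nothing but 7 survives at r9c9 ⇒ r9c9=7.
Step 37. [r2c7∈{7}] nothing but 7 survives at r2c7, so r2c7=7.
Step 38. [r2c4∈{6}] only 6 remains possible at r2c4. So r2c4=6.

Answer: 6 2 8 1 3 7 9 5 4 / 9 3 5 6 2 4 7 1 8 / 4 1 7 8 5 9 3 6 2 / 2 5 1 3 7 6 4 8 9 / 8 6 4 9 1 2 5 7 3 / 3 7 9 4 8 5 1 2 6 / 7 4 3 2 6 1 8 9 5 / 5 9 2 7 4 8 6 3 1 / 1 8 6 5 9 3 2 4 7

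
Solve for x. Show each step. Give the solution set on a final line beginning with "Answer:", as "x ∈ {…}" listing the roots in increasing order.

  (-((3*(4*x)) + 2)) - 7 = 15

Step 1. [(-((3*(4*x)) + 2)) - 7 = 15] 7 comes off first (add 7). So sub: -((3*(4*x)) + 2) = 22.
Step 2. [-((3*(4*x)) + 2) = 22] LHS negated; negate both sides, so neg: (3*(4*x)) + 2 = -22.
Step 3. [(3*(4*x)) + 2 = -22] peel the +2: subtract 2 from each side, so sub: 3*(4*x) = -24.
Step 4. [3*(4*x) = -24] 3·(inner) — divide through by 3 ⇒ div: 4*x = -8.
Step 5. [4*x = -8] 4 out front; divide by 4. So div: x = -2.

Answer: x ∈ {-2}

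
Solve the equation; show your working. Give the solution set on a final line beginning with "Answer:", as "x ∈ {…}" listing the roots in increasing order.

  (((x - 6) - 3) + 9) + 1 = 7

Step 1. [(((x - 6) - 3) + 9) + 1 = 7] peel the +1: subtract 1 from each side. So sub: ((x - 6) - 3) + 9 = 6.
Step 2. [((x - 6) - 3) + 9 = 6] peel the +9: subtract 9 from each side, so sub: (x - 6) - 3 = -3.
Step 3. [(x - 6) - 3 = -3] the outer -3 inverts by adding 3 ⇒ sub: x - 6 = 0.
Step 4. [x - 6 = 0] peel the -6: add 6 from each side, so sub: x = 6.

Answer: x ∈ {6}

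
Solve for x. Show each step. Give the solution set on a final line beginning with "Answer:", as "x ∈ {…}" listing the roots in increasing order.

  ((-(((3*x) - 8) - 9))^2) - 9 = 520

Step 1. [((-(((3*x) - 8) - 9))^2) - 9 = 520] peel the -9: add 9 from each side. So sub: (-(((3*x) - 8) - 9))^2 = 529.
Step 2. [(-(((3*x) - 8) - 9))^2 = 529] LHS squared, RHS 529 ≥ 0: apply √ (±) ⇒ sqrt: -(((3*x) - 8) - 9) = 23 or -23.
Step 3. [-(((3*x) - 8) - 9) = 23 or -23] LHS negated; negate both sides. So neg: ((3*x) - 8) - 9 = -23 or 23.
Step 4. [((3*x) - 8) - 9 = -23 or 23] the outer -9 inverts by adding 9, so sub: (3*x) - 8 = -14 or 32.
Step 5. [(3*x) - 8 = -14 or 32] 8 comes off first (add 8), so sub: 3*x = -6 or 40.
Step 6. [3*x = -6 or 40] leading coefficient 3: divide by 3, so div: x = -2 or 40/3.

Answer: x ∈ {-2, 40/3}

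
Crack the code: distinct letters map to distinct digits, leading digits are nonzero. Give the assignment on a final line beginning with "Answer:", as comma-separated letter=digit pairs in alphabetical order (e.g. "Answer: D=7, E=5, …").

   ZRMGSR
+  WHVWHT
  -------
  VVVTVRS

Step 1. [col 1: R + T ≡ S (mod 10)] several values work for S in column 1 (R + T ≡ S (mod 10), carry-in 0); try S=0 ⇒ S=0.
Step 2. [col 1: R + T ≡ S (mod 10)] column 1 (R + T ≡ S (mod 10), carry-in 0) doesn't pin T yet; pick T=4 and continue ⇒ T=4.
Step 3. [V] V is the leading digit of a 7-digit sum of two 6-digit numbers; the final carry is exactly 1 ⇒ V=1.
Step 4. [col 1: R + T ≡ S (mod 10)] in column 1 we have R+T≡S with carry-in 0; given T=4, S=0 and digits 0,1,4 already taken and all letters distinct, that pins R to 6, so R=6.
Step 5. [col 2: S + H ≡ R (mod 10)] from column 2 (S=0, R=6, carry-in 1, digits 0,1,4,6 already taken and all letters distinct): H must equal 5, so H=5.
Step 6. [col 3: G + W ≡ V (mod 10)] no forcing yet in column 3 (carry-in 0); W=3 is free and consistent — try it, so W=3.
Step 7. [col 3: G + W ≡ V (mod 10)] column 3 reads G+W+carry(0)=V with W=3, V=1; with digits 0,1,3,4,5,6 already taken and all letters distinct, the only value for G is 8 ⇒ G=8.
Step 8. [col 4: M + V ≡ T (mod 10)] from column 4 (V=1, T=4, carry-in 1, digits 0,1,3,4,5,6,8 already taken and all letters distinct): M must equal 2. So M=2.
Step 9. [col 6: Z + W ≡ V (mod 10)] from column 6 (W=3, V=1, carry-in 1, digits 0,1,2,3,4,5,6,8 already taken and all letters distinct): Z must equal 7, so Z=7.

Answer: G=8, H=5, M=2, R=6, S=0, T=4, V=1, W=3, Z=7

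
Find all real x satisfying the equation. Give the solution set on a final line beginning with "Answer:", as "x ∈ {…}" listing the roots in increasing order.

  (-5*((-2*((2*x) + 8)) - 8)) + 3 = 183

Step 1. [(-5*((-2*((2*x) + 8)) - 8)) + 3 = 183] peel the +3: subtract 3 from each side, so sub: -5*((-2*((2*x) + 8)) - 8) = 180.
Step 2. [-5*((-2*((2*x) + 8)) - 8) = 180] leading coefficient -5: divide by -5, so div: (-2*((2*x) + 8)) - 8 = -36.
Step 3. [(-2*((2*x) + 8)) - 8 = -36] common factor -2 (LHS and -36) — divide through, so factor: ((2*x) + 8) + 4 = 18.
Step 4. [((2*x) + 8) + 4 = 18] the outer +4 inverts by subtracting 4, so sub: (2*x) + 8 = 14.
Step 5. [(2*x) + 8 = 14] +8 is outermost — subtract 8 both sides. So sub: 2*x = 6.
Step 6. [2*x = 6] 2 out front; divide by 2. So div: x = 3.

Answer: x ∈ {3}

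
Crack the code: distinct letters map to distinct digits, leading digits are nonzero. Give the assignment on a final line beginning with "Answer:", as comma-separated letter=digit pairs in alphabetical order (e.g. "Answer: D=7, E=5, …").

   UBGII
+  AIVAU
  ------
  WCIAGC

Step 1. [W] adding two 5-digit numbers gives at most 5+1 digits, and here it does — W is that final carry and must be 1. So W=1.
Step 2. [col 1: I + U ≡ C (mod 10)] column 1 (I + U ≡ C (mod 10), carry-in 0) doesn't pin U yet; pick U=6 and continue ⇒ U=6.
Step 3. [col 1: I + U ≡ C (mod 10)] C=0 is one option consistent with column 1 (I + U ≡ C (mod 10), carry-in 0) — take it ⇒ C=0.
Step 4. [col 1: I + U ≡ C (mod 10)] in column 1 we have I+U≡C with carry-in 0; given U=6, C=0 and digits 0,1,6 already taken and all letters distinct, that pins I to 4. So I=4.
Step 5. [col 2: I + A ≡ G (mod 10)] A=3 is one option consistent with column 2 (I + A ≡ G (mod 10), carry-in 1) — take it. So A=3.
Step 6. [col 2: I + A ≡ G (mod 10)] from column 2 (I=4, A=3, carry-in 1, digits 0,1,3,4,6 already taken and all letters distinct): G must equal 8, so G=8.
Step 7. [col 3: G + V ≡ A (mod 10)] column 3 reads G+V+carry(0)=A with G=8, A=3; with digits 0,1,3,4,6,8 already taken and all letters distinct, the only value for V is 5, so V=5.
Step 8. [col 4: B + I ≡ I (mod 10)] from column 4 (I=4, carry-in 1, digits 0,1,3,4,5,6,8 already taken and all letters distinct): B must equal 9, so B=9.

Answer: A=3, B=9, C=0, G=8, I=4, U=6, V=5, W=1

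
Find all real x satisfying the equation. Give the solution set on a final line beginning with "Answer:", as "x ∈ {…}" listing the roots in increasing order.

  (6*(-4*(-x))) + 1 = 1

Step 1. [(6*(-4*(-x))) + 1 = 1] subtract 1: x sits inside (… + 1), so sub: 6*(-4*(-x)) = 0.
Step 2. [6*(-4*(-x)) = 0] 6·(inner) — divide through by 6. So div: -4*(-x) = 0.
Step 3. [-4*(-x) = 0] -4·(inner) — divide through by -4, so div: -x = 0.
Step 4. [-x = 0] leading − — multiply by −1 ⇒ neg: x = 0.

Answer: x ∈ {0}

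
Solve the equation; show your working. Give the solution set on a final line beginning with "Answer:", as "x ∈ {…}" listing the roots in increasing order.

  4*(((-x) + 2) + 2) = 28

Step 1. [4*(((-x) + 2) + 2) = 28] 4·(inner) — divide through by 4 ⇒ div: ((-x) + 2) + 2 = 7.
Step 2. [((-x) + 2) + 2 = 7] +2 is outermost — subtract 2 both sides ⇒ sub: (-x) + 2 = 5.
Step 3. [(-x) + 2 = 5] 2 comes off first (subtract 2), so sub: -x = 3.
Step 4. [-x = 3] flip signs both sides ⇒ neg: x = -3.

Answer: x ∈ {-3}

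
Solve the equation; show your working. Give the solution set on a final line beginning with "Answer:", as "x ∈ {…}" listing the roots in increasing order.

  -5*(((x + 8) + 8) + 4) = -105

Step 1. [-5*(((x + 8) + 8) + 4) = -105] -5·(inner) — divide through by -5, so div: ((x + 8) + 8) + 4 = 21.
Step 2. [((x + 8) + 8) + 4 = 21] subtract 4: x sits inside (… + 4) ⇒ sub: (x + 8) + 8 = 17.
Step 3. [(x + 8) + 8 = 17] peel the +8: subtract 8 from each side, so sub: x + 8 = 9.
Step 4. [x + 8 = 9] peel the +8: subtract 8 from each side ⇒ sub: x = 1.

Answer: x ∈ {1}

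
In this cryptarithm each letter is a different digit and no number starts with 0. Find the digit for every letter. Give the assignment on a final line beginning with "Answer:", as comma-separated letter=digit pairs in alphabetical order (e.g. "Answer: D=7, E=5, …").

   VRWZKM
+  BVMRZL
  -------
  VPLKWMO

Step 1. [V] V is the leading digit of a 7-digit sum of two 6-digit numbers; the final carry is exactly 1, so V=1.
Step 2. [col 1: M + L ≡ O (mod 10)] several values work for M in column 1 (M + L ≡ O (mod 10), carry-in 0); try M=3. So M=3.
Step 3. [col 1: M + L ≡ O (mod 10)] several values work for O in column 1 (M + L ≡ O (mod 10), carry-in 0); try O=8 ⇒ O=8.
Step 4. [col 1: M + L ≡ O (mod 10)] column 1: given M=3, O=8, carry-in 0, and digits 1,3,8 already taken and all letters distinct, M+L≡O (mod 10) forces L=5 ⇒ L=5.
Step 5. [col 2: K + Z ≡ M (mod 10)] column 2 (K + Z ≡ M (mod 10), carry-in 0) doesn't pin Z yet; pick Z=7 and continue ⇒ Z=7.
Step 6. [col 2: K + Z ≡ M (mod 10)] in column 2 we have K+Z≡M with carry-in 0; given Z=7, M=3 and digits 1,3,5,7,8 already taken and all letters distinct, that pins K to 6 ⇒ K=6.
Step 7. [col 3: Z + R ≡ W (mod 10)] several values work for W in column 3 (Z + R ≡ W (mod 10), carry-in 1); try W=2. So W=2.
Step 8. [col 3: Z + R ≡ W (mod 10)] from column 3 (Z=7, W=2, carry-in 1, digits 1,2,3,5,6,7,8 already taken and all letters distinct): R must equal 4. So R=4.
Step 9. [col 6: V + B ≡ P (mod 10)] column 6 reads V+B+carry(0)=P with V=1; with digits 1,2,3,4,5,6,7,8 already taken and all letters distinct, the only value for B is 9 ⇒ B=9.
Step 10. [col 6: V + B ≡ P (mod 10)] from column 6 (V=1, B=9, carry-in 0, digits 1,2,3,4,5,6,7,8,9 already taken and all letters distinct): P must equal 0. So P=0.

Answer: B=9, K=6, L=5, M=3, O=8, P=0, R=4, V=1, W=2, Z=7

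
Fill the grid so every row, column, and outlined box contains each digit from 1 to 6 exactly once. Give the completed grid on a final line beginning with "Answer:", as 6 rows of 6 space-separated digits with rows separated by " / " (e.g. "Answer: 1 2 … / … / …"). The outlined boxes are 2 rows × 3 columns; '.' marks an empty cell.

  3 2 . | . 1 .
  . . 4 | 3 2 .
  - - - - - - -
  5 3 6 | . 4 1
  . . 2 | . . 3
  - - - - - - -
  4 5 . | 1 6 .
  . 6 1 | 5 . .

Step 1. [r2c2∈{1}] r2c2 has the single candidate 1, so r2c2=1.
Step 2. [r6c6∈{2,4}] row 6 places 4 nowhere but r6c6 ⇒ r6c6=4.
Step 3. [r2c6∈{5,6}] row 2 places 5 nowhere but r2c6, so r2c6=5.
Step 4. [r4c4∈{6}] only 6 remains possible at r4c4 ⇒ r4c4=6.
Step 5. [r4c5∈{5}] only 5 remains possible at r4c5. So r4c5=5.
Step 6. [r5c3∈{3}] r5c3's peers cover all but 3 ⇒ r5c3=3.
Step 7. [r4c1∈{1}] only 1 remains possible at r4c1, so r4c1=1.
Step 8. [r1c6∈{6}] r1c6's peers cover all but 6. So r1c6=6.
Step 9. [r2c1∈{6}] r2c1 is down to just 6. So r2c1=6.
Step 10. [r3c4∈{2}] r3c4 is down to just 2, so r3c4=2.
Step 11. [r1c4∈{4}] nothing but 4 survives at r1c4, so r1c4=4.
Step 12. [r1c3∈{5}] r1c3 is down to just 5. So r1c3=5.
Step 13. [r4c2∈{4}] r4c2's peers cover all but 4 ⇒ r4c2=4.
Step 14. [r6c1∈{2}] only 2 remains possible at r6c1 ⇒ r6c1=2.
Step 15. [r5c6∈{2}] nothing but 2 survives at r5c6 ⇒ r5c6=2.
Step 16. [r6c5∈{3}] r6c5 is down to just 3 ⇒ r6c5=3.

Answer: 3 2 5 4 1 6 / 6 1 4 3 2 5 / 5 3 6 2 4 1 / 1 4 2 6 5 3 / 4 5 3 1 6 2 / 2 6 1 5 3 4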